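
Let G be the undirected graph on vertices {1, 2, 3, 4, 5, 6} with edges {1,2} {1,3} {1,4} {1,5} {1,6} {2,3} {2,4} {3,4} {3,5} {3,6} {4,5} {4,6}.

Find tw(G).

3

A width-3 tree decomposition is:
Bags: B1 = {1, 3, 4, 5}  B2 = {1, 3, 4, 6}  B3 = {1, 2, 3, 4}
Tree: B1–B2, B2–B3
Every bag has size at most 4, so the width is 4 − 1 = 3 and tw(G) ≤ 3. For the lower bound, the 4 vertices {1, 2, 3, 4} are pairwise adjacent, and any tree decomposition puts a clique entirely inside one bag — forcing width ≥ 3. The upper and lower bounds meet at 3, so that is the treewidth.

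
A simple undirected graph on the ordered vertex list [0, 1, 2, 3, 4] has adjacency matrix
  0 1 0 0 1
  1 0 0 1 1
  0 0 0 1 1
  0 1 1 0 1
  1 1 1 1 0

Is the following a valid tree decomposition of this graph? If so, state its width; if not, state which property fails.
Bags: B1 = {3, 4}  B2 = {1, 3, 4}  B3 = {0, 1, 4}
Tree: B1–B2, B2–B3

A tree decomposition must satisfy three properties: every vertex lies in some bag; for every edge, both endpoints lie together in some bag; and for every vertex, the bags containing it form a connected subtree. Here vertex 2 appears in no bag, so the decomposition is invalid.

No — vertex 2 appears in no bag.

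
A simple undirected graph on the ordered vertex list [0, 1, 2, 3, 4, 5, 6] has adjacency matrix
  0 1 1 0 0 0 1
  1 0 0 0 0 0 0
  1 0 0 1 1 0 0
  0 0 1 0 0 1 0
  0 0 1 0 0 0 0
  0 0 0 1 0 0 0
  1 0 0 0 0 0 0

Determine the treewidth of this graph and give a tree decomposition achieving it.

Every bag has size at most 2, so the width is 2 − 1 = 1 and tw(G) ≤ 1. Any graph with an edge has treewidth ≥ 1, and G has the edge 3–2. Combining the bounds, tw(G) = 1.

Treewidth 1.
Bags: B1 = {2, 3}  B2 = {0, 2}  B3 = {0, 1}  B4 = {3, 5}  B5 = {0, 6}  B6 = {2, 4}
Tree: B1–B2, B2–B3, B1–B4, B2–B5, B2–B6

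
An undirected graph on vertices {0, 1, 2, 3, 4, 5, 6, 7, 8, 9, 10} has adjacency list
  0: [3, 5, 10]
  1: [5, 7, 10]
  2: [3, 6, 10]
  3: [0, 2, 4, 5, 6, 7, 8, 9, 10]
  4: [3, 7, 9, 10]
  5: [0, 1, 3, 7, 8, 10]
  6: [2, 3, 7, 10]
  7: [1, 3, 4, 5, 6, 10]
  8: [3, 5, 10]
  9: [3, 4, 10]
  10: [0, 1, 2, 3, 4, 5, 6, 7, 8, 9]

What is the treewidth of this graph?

A width-3 tree decomposition is:
Bags: B1 = {3, 4, 7, 10}  B2 = {3, 5, 7, 10}  B3 = {3, 5, 8, 10}  B4 = {3, 6, 7, 10}  B5 = {0, 3, 5, 10}  B6 = {2, 3, 6, 10}  B7 = {1, 5, 7, 10}  B8 = {3, 4, 9, 10}
Tree: B1–B2, B2–B3, B2–B4, B3–B5, B4–B6, B2–B7, B1–B8
The largest bag has 4 vertices, giving width 3; this decomposition certifies tw(G) ≤ 3. Conversely, {1, 5, 7, 10} is a clique of size 4, and the vertices of any clique must share a bag in every tree decomposition; so some bag has ≥ 4 vertices and tw(G) ≥ 3. The upper and lower bounds meet at 3, so that is the treewidth.

3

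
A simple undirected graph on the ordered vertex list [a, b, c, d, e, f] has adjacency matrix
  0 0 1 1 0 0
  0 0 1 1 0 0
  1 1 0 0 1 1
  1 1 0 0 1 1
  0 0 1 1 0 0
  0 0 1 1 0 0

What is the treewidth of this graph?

2

A width-2 tree decomposition is:
Bags: B1 = {b, c, d}  B2 = {a, c, d}  B3 = {c, d, e}  B4 = {c, d, f}
Tree: B1–B2, B2–B3, B3–B4
The largest bag has 3 vertices, giving width 2; this decomposition certifies tw(G) ≤ 2. The edges b–d–a–c–b form a cycle, so G is not a tree and its treewidth is at least 2. The upper and lower bounds meet at 2, so that is the treewidth.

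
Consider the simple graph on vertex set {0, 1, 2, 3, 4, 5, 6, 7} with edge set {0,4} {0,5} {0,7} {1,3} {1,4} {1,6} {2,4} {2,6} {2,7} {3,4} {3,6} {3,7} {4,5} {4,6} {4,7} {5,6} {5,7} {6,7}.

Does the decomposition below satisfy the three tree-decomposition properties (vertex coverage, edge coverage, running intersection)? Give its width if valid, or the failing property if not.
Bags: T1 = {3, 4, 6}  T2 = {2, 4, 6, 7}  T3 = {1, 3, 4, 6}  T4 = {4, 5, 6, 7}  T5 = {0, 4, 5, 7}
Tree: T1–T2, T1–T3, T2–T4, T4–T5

A tree decomposition must satisfy three properties: every vertex lies in some bag; for every edge, both endpoints lie together in some bag; and for every vertex, the bags containing it form a connected subtree. Here edge (7,3) lies in no bag, so the decomposition is invalid.

No — edge (7,3) lies in no bag.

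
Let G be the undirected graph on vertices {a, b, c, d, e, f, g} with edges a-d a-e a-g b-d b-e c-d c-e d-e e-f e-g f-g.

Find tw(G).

A width-2 tree decomposition is:
Bags: B1 = {a, d, e}  B2 = {a, e, g}  B3 = {b, d, e}  B4 = {e, f, g}  B5 = {c, d, e}
Tree: B1–B2, B1–B3, B2–B4, B3–B5
Each bag holds 3 vertices, so the decomposition has width 2, which upper-bounds the treewidth. On the other hand G contains the 3-clique {c, d, e}. A clique must lie in a single bag of any decomposition, so no decomposition can have width below 2. Hence tw(G) = 2 exactly.

2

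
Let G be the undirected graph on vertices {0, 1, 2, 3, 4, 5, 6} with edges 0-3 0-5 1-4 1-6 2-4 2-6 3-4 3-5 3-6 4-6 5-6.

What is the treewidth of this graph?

2

A width-2 tree decomposition is:
Bags: B1 = {2, 4, 6}  B2 = {3, 4, 6}  B3 = {1, 4, 6}  B4 = {3, 5, 6}  B5 = {0, 3, 5}
Tree: B1–B2, B1–B3, B2–B4, B4–B5
Every bag has size at most 3, so the width is 3 − 1 = 2 and tw(G) ≤ 2. Conversely, {0, 3, 5} is a clique of size 3, and the vertices of any clique must share a bag in every tree decomposition; so some bag has ≥ 3 vertices and tw(G) ≥ 2. Hence tw(G) = 2 exactly.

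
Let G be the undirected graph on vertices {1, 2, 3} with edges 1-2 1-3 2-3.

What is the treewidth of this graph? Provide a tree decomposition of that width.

Treewidth 2.
One such decomposition:
Bags: B1 = {1, 2, 3}
Tree: (single bag)

With just one bag of size 3, the width is 3 − 1 = 2, so tw(G) ≤ 2. On the other hand G contains the 3-clique {1, 2, 3}. A clique must lie in a single bag of any decomposition, so no decomposition can have width below 2. Therefore the treewidth is 2.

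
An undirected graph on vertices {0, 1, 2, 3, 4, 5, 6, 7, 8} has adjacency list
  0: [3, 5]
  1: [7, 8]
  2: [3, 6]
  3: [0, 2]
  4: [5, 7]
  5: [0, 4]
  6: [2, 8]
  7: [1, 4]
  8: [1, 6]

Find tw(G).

2

A width-2 tree decomposition is:
Bags: B1 = {1, 6, 8}  B2 = {1, 2, 6}  B3 = {1, 2, 3}  B4 = {0, 1, 3}  B5 = {0, 1, 5}  B6 = {1, 4, 5}  B7 = {1, 4, 7}
Tree: B1–B2, B2–B3, B3–B4, B4–B5, B5–B6, B6–B7
Each bag holds 3 vertices, so the decomposition has width 2, which upper-bounds the treewidth. The edges 1–8–6–2–3–0–5–4–7–1 form a cycle, so G is not a tree and its treewidth is at least 2. Hence tw(G) = 2 exactly.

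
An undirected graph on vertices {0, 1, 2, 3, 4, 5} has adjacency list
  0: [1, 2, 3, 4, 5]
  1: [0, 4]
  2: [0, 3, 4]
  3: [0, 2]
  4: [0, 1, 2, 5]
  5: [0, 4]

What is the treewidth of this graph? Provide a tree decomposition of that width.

Treewidth 2.
One optimal decomposition is:
Bags: B1 = {0, 2, 4}  B2 = {0, 2, 3}  B3 = {0, 1, 4}  B4 = {0, 4, 5}
Tree: B1–B2, B1–B3, B1–B4

The largest bag has 3 vertices, giving width 2; this decomposition certifies tw(G) ≤ 2. For the lower bound, the 3 vertices {0, 2, 3} are pairwise adjacent, and any tree decomposition puts a clique entirely inside one bag — forcing width ≥ 2. Therefore the treewidth is 2.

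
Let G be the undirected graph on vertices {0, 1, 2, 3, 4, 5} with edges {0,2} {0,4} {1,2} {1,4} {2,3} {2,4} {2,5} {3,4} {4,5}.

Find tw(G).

2

A width-2 tree decomposition is:
Bags: B1 = {2, 3, 4}  B2 = {0, 2, 4}  B3 = {1, 2, 4}  B4 = {2, 4, 5}
Tree: B1–B2, B1–B3, B3–B4
The largest bag has 3 vertices, giving width 2; this decomposition certifies tw(G) ≤ 2. Conversely, {0, 2, 4} is a clique of size 3, and the vertices of any clique must share a bag in every tree decomposition; so some bag has ≥ 3 vertices and tw(G) ≥ 2. The upper and lower bounds meet at 2, so that is the treewidth.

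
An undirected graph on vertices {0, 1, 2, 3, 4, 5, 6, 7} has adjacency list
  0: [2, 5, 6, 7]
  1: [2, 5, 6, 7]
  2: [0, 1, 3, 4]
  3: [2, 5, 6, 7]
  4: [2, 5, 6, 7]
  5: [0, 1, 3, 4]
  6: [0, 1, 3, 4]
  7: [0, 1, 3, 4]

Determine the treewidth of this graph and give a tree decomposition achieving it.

Treewidth 4.
Bags: B1 = {0, 1, 3, 4, 6}  B2 = {0, 1, 3, 4, 5}  B3 = {0, 1, 2, 3, 4}  B4 = {0, 1, 3, 4, 7}
Tree: B1–B2, B2–B3, B3–B4

The largest bag has 5 vertices, giving width 4; this decomposition certifies tw(G) ≤ 4. For the lower bound: the 5 vertex sets {4,6}, {1,5}, {0,2}, {3}, {7} are disjoint, each induces a connected subgraph, and every pair is joined by at least one edge of G. Contracting each set to a single vertex therefore yields K_{5} as a minor, and since treewidth is minor-monotone, tw(G) ≥ tw(K_{5}) = 4. The upper and lower bounds meet at 4, so that is the treewidth.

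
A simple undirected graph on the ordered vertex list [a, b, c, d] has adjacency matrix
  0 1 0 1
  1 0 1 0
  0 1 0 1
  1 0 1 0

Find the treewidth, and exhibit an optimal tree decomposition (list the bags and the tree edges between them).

Every bag has size at most 3, so the width is 3 − 1 = 2 and tw(G) ≤ 2. The edges d–c–b–a–d form a cycle, so G is not a tree and its treewidth is at least 2. Combining the bounds, tw(G) = 2.

Treewidth 2.
One optimal decomposition is:
Bags: B1 = {b, c, d}  B2 = {a, b, d}
Tree: B1–B2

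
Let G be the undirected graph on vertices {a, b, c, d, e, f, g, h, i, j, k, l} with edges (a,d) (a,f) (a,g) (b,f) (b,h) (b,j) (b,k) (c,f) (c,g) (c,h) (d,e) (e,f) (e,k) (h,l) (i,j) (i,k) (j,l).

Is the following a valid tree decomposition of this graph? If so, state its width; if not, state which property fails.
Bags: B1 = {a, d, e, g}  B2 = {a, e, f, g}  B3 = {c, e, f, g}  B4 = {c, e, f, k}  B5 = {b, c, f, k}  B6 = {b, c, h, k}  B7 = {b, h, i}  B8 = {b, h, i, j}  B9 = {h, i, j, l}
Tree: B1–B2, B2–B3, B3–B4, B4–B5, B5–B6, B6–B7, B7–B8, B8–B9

No — edge (k,i) lies in no bag.

A tree decomposition must satisfy three properties: every vertex lies in some bag; for every edge, both endpoints lie together in some bag; and for every vertex, the bags containing it form a connected subtree. Here edge (k,i) lies in no bag, so the decomposition is invalid.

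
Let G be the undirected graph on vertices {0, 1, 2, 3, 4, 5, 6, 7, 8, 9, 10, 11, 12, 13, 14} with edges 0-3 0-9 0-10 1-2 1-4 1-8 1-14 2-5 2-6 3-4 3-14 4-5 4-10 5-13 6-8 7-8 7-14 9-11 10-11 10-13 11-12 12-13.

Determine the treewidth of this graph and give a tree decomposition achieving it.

Treewidth 3.
One such decomposition:
Bags: B1 = {2, 6, 7, 8}  B2 = {1, 2, 7, 8}  B3 = {1, 2, 7, 14}  B4 = {1, 2, 5, 14}  B5 = {1, 4, 5, 14}  B6 = {3, 4, 5, 14}  B7 = {3, 4, 5, 13}  B8 = {3, 4, 10, 13}  B9 = {0, 3, 10, 13}  B10 = {0, 10, 12, 13}  B11 = {0, 10, 11, 12}  B12 = {0, 9, 11, 12}
Tree: B1–B2, B2–B3, B3–B4, B4–B5, B5–B6, B6–B7, B7–B8, B8–B9, B9–B10, B10–B11, B11–B12

Every bag has size at most 4, so the width is 4 − 1 = 3 and tw(G) ≤ 3. For the lower bound: the 4 vertex sets {6,7,8}, {2}, {1}, {3,4,5,14} are disjoint, each induces a connected subgraph, and every pair is joined by at least one edge of G. Contracting each set to a single vertex therefore yields K_{4} as a minor, and since treewidth is minor-monotone, tw(G) ≥ tw(K_{4}) = 3. Hence tw(G) = 3 exactly.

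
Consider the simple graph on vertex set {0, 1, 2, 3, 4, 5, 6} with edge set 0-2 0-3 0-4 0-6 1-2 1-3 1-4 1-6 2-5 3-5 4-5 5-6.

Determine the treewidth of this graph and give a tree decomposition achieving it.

Treewidth 3.
One such decomposition:
Bags: B1 = {0, 1, 2, 5}  B2 = {0, 1, 4, 5}  B3 = {0, 1, 3, 5}  B4 = {0, 1, 5, 6}
Tree: B1–B2, B2–B3, B3–B4

The largest bag has 4 vertices, giving width 3; this decomposition certifies tw(G) ≤ 3. For the lower bound: the 4 vertex sets {2,5}, {1,4}, {0}, {3} are disjoint, each induces a connected subgraph, and every pair is joined by at least one edge of G. Contracting each set to a single vertex therefore yields K_{4} as a minor, and since treewidth is minor-monotone, tw(G) ≥ tw(K_{4}) = 3. Hence tw(G) = 3 exactly.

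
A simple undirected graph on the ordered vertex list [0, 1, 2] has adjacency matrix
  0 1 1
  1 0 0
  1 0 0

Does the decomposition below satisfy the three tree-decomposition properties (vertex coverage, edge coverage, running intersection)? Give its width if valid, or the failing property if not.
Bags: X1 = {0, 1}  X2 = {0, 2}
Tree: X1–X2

Vertex coverage: the bags together contain {0, 1, 2}, the full vertex set. Edge coverage: each edge of G has both endpoints in at least one bag. Running intersection: for every vertex, the bags containing it form a connected subtree. All three properties hold, so this is a valid tree decomposition of width max|bag| − 1 = 1, and hence tw(G) ≤ 1.

Yes; width 1.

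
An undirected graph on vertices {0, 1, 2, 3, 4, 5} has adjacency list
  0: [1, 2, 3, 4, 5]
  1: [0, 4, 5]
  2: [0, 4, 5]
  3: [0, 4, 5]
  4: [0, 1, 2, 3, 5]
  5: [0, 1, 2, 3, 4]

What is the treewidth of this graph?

A width-3 tree decomposition is:
Bags: B1 = {0, 3, 4, 5}  B2 = {0, 1, 4, 5}  B3 = {0, 2, 4, 5}
Tree: B1–B2, B2–B3
Every bag has size at most 4, so the width is 4 − 1 = 3 and tw(G) ≤ 3. On the other hand G contains the 4-clique {0, 1, 4, 5}. A clique must lie in a single bag of any decomposition, so no decomposition can have width below 3. Therefore the treewidth is 3.

3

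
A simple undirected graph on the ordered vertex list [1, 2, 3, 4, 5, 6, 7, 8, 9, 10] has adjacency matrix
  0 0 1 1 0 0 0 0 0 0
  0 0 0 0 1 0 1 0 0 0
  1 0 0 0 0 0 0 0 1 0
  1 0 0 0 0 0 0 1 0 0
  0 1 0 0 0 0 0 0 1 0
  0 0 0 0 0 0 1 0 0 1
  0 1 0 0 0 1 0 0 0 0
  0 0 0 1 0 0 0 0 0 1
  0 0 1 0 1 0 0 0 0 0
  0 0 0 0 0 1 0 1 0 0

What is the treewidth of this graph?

A width-2 tree decomposition is:
Bags: B1 = {4, 8, 10}  B2 = {1, 4, 10}  B3 = {1, 3, 10}  B4 = {3, 9, 10}  B5 = {5, 9, 10}  B6 = {2, 5, 10}  B7 = {2, 7, 10}  B8 = {6, 7, 10}
Tree: B1–B2, B2–B3, B3–B4, B4–B5, B5–B6, B6–B7, B7–B8
The largest bag has 3 vertices, giving width 2; this decomposition certifies tw(G) ≤ 2. The edges 10–8–4–1–3–9–5–2–7–6–10 form a cycle, so G is not a tree and its treewidth is at least 2. Therefore the treewidth is 2.

2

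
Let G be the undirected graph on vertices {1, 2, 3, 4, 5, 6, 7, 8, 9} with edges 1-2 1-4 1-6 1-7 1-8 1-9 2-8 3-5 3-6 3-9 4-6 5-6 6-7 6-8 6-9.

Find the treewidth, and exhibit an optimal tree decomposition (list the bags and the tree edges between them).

Treewidth 2.
One optimal decomposition is:
Bags: B1 = {1, 6, 8}  B2 = {1, 6, 9}  B3 = {3, 6, 9}  B4 = {1, 6, 7}  B5 = {1, 4, 6}  B6 = {3, 5, 6}  B7 = {1, 2, 8}
Tree: B1–B2, B2–B3, B1–B4, B4–B5, B3–B6, B1–B7

Each bag holds 3 vertices, so the decomposition has width 2, which upper-bounds the treewidth. On the other hand G contains the 3-clique {1, 2, 8}. A clique must lie in a single bag of any decomposition, so no decomposition can have width below 2. Combining the bounds, tw(G) = 2.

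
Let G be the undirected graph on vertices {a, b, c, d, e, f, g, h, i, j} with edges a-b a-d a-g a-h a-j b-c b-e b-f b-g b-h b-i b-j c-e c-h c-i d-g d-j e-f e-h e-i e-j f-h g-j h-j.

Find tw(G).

3

A width-3 tree decomposition is:
Bags: B1 = {a, b, g, j}  B2 = {a, b, h, j}  B3 = {b, e, h, j}  B4 = {a, d, g, j}  B5 = {b, c, e, h}  B6 = {b, e, f, h}  B7 = {b, c, e, i}
Tree: B1–B2, B2–B3, B1–B4, B3–B5, B3–B6, B5–B7
The largest bag has 4 vertices, giving width 3; this decomposition certifies tw(G) ≤ 3. For the lower bound, the 4 vertices {a, d, g, j} are pairwise adjacent, and any tree decomposition puts a clique entirely inside one bag — forcing width ≥ 3. The upper and lower bounds meet at 3, so that is the treewidth.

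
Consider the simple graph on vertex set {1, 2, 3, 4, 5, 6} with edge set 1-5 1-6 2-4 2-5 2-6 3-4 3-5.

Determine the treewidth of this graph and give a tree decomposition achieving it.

The largest bag has 3 vertices, giving width 2; this decomposition certifies tw(G) ≤ 2. For the lower bound, G contains the cycle 1–6–2–5–1, so G is not a forest; only forests have treewidth ≤ 1, hence tw(G) ≥ 2. Hence tw(G) = 2 exactly.

Treewidth 2.
Bags: B1 = {1, 5, 6}  B2 = {2, 5, 6}  B3 = {2, 3, 5}  B4 = {2, 3, 4}
Tree: B1–B2, B2–B3, B3–B4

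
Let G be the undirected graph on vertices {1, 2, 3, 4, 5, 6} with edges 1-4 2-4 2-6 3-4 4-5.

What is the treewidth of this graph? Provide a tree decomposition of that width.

Each bag holds 2 vertices, so the decomposition has width 1, which upper-bounds the treewidth. G has an edge, so its treewidth is at least 1. Therefore the treewidth is 1.

Treewidth 1.
One such decomposition:
Bags: B1 = {2, 4}  B2 = {1, 4}  B3 = {3, 4}  B4 = {2, 6}  B5 = {4, 5}
Tree: B1–B2, B2–B3, B1–B4, B3–B5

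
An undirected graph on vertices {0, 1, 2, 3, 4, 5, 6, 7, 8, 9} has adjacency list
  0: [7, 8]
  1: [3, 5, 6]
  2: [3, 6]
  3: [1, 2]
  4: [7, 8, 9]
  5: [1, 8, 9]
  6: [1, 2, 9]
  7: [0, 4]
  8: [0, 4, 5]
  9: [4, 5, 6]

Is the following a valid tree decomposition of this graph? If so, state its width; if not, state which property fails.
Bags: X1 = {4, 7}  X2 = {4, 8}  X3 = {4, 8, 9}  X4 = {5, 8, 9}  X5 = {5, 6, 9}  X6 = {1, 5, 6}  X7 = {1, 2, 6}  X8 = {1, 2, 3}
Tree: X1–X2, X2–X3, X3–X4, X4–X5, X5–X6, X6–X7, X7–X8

No — vertex 0 appears in no bag.

A tree decomposition must satisfy three properties: every vertex lies in some bag; for every edge, both endpoints lie together in some bag; and for every vertex, the bags containing it form a connected subtree. Here vertex 0 appears in no bag, so the decomposition is invalid.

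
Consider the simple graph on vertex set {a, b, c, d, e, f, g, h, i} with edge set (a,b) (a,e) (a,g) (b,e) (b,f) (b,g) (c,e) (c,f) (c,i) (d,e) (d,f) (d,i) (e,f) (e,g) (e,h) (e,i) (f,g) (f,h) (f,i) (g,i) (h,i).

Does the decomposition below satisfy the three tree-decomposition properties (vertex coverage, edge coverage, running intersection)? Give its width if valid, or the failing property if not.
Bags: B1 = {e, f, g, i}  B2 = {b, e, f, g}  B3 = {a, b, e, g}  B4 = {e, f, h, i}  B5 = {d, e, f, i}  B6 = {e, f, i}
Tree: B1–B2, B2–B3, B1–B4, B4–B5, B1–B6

A tree decomposition must satisfy three properties: every vertex lies in some bag; for every edge, both endpoints lie together in some bag; and for every vertex, the bags containing it form a connected subtree. Here vertex c appears in no bag, so the decomposition is invalid.

No — vertex c appears in no bag.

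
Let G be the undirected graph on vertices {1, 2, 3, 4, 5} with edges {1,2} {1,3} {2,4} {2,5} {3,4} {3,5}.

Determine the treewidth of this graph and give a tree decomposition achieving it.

Treewidth 2.
Bags: B1 = {2, 3, 5}  B2 = {2, 3, 4}  B3 = {1, 2, 3}
Tree: B1–B2, B2–B3

Each bag holds 3 vertices, so the decomposition has width 2, which upper-bounds the treewidth. Since 5–3–4–2–5 is a cycle in G, G is not acyclic. Forests are exactly the graphs of treewidth ≤ 1, so tw(G) ≥ 2. Combining the bounds, tw(G) = 2.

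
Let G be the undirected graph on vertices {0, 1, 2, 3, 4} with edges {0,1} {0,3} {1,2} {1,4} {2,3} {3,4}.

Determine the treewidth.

2

A width-2 tree decomposition is:
Bags: B1 = {0, 1, 3}  B2 = {1, 3, 4}  B3 = {1, 2, 3}
Tree: B1–B2, B2–B3
Each bag holds 3 vertices, so the decomposition has width 2, which upper-bounds the treewidth. The edges 0–3–4–1–0 form a cycle, so G is not a tree and its treewidth is at least 2. Therefore the treewidth is 2.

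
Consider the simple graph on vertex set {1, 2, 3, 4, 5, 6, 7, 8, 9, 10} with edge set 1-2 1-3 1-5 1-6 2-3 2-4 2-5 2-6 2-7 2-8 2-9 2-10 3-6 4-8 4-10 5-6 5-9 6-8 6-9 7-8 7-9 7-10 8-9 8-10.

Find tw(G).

3

A width-3 tree decomposition is:
Bags: B1 = {2, 6, 8, 9}  B2 = {2, 7, 8, 9}  B3 = {2, 5, 6, 9}  B4 = {2, 7, 8, 10}  B5 = {1, 2, 5, 6}  B6 = {2, 4, 8, 10}  B7 = {1, 2, 3, 6}
Tree: B1–B2, B1–B3, B2–B4, B3–B5, B4–B6, B5–B7
The largest bag has 4 vertices, giving width 3; this decomposition certifies tw(G) ≤ 3. For the lower bound, the 4 vertices {2, 4, 8, 10} are pairwise adjacent, and any tree decomposition puts a clique entirely inside one bag — forcing width ≥ 3. Combining the bounds, tw(G) = 3.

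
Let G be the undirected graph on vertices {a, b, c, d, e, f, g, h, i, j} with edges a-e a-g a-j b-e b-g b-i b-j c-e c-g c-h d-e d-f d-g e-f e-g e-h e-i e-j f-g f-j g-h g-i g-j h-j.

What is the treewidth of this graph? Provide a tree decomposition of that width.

Treewidth 3.
Bags: B1 = {e, f, g, j}  B2 = {d, e, f, g}  B3 = {e, g, h, j}  B4 = {b, e, g, j}  B5 = {b, e, g, i}  B6 = {c, e, g, h}  B7 = {a, e, g, j}
Tree: B1–B2, B1–B3, B1–B4, B4–B5, B3–B6, B1–B7

The largest bag has 4 vertices, giving width 3; this decomposition certifies tw(G) ≤ 3. Conversely, {d, e, f, g} is a clique of size 4, and the vertices of any clique must share a bag in every tree decomposition; so some bag has ≥ 4 vertices and tw(G) ≥ 3. Combining the bounds, tw(G) = 3.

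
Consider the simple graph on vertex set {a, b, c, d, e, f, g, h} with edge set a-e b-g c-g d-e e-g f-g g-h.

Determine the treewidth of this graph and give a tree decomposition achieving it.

Treewidth 1.
Bags: B1 = {c, g}  B2 = {e, g}  B3 = {f, g}  B4 = {g, h}  B5 = {a, e}  B6 = {b, g}  B7 = {d, e}
Tree: B1–B2, B2–B3, B3–B4, B2–B5, B2–B6, B2–B7

Each bag holds 2 vertices, so the decomposition has width 1, which upper-bounds the treewidth. Since G has at least one edge (e.g. c–g), it is not an edgeless graph, so tw(G) ≥ 1. Combining the bounds, tw(G) = 1.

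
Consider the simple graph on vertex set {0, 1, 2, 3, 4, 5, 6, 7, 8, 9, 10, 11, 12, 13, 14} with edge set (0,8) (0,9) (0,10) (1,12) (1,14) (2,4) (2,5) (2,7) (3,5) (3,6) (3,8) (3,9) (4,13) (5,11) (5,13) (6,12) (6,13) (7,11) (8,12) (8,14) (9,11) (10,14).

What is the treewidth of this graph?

A width-3 tree decomposition is:
Bags: B1 = {0, 1, 10, 14}  B2 = {0, 1, 8, 14}  B3 = {0, 1, 8, 12}  B4 = {0, 8, 9, 12}  B5 = {3, 8, 9, 12}  B6 = {3, 6, 9, 12}  B7 = {3, 6, 9, 11}  B8 = {3, 5, 6, 11}  B9 = {5, 6, 11, 13}  B10 = {5, 7, 11, 13}  B11 = {2, 5, 7, 13}  B12 = {2, 4, 7, 13}
Tree: B1–B2, B2–B3, B3–B4, B4–B5, B5–B6, B6–B7, B7–B8, B8–B9, B9–B10, B10–B11, B11–B12
The largest bag has 4 vertices, giving width 3; this decomposition certifies tw(G) ≤ 3. For the lower bound: the 4 vertex sets {1,10,14}, {0}, {8}, {3,6,9,12} are disjoint, each induces a connected subgraph, and every pair is joined by at least one edge of G. Contracting each set to a single vertex therefore yields K_{4} as a minor, and since treewidth is minor-monotone, tw(G) ≥ tw(K_{4}) = 3. Therefore the treewidth is 3.

3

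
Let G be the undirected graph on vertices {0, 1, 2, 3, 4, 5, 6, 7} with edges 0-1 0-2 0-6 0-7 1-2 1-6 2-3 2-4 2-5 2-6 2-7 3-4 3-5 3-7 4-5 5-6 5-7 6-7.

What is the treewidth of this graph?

3

A width-3 tree decomposition is:
Bags: B1 = {2, 5, 6, 7}  B2 = {0, 2, 6, 7}  B3 = {2, 3, 5, 7}  B4 = {0, 1, 2, 6}  B5 = {2, 3, 4, 5}
Tree: B1–B2, B1–B3, B2–B4, B3–B5
Every bag has size at most 4, so the width is 4 − 1 = 3 and tw(G) ≤ 3. On the other hand G contains the 4-clique {0, 1, 2, 6}. A clique must lie in a single bag of any decomposition, so no decomposition can have width below 3. Therefore the treewidth is 3.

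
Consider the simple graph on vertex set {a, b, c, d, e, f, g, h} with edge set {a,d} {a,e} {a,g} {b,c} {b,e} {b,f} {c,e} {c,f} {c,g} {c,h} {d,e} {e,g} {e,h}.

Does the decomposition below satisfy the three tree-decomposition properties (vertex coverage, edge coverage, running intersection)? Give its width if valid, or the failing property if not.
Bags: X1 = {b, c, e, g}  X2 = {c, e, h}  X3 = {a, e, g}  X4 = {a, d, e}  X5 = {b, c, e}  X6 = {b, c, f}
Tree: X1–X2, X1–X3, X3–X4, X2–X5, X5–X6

A tree decomposition must satisfy three properties: every vertex lies in some bag; for every edge, both endpoints lie together in some bag; and for every vertex, the bags containing it form a connected subtree. Here bags containing vertex b are not connected in the tree, so the decomposition is invalid.

No — bags containing vertex b are not connected in the tree.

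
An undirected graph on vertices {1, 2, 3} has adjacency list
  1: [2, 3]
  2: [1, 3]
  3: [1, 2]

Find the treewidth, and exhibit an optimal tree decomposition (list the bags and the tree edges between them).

Treewidth 2.
Bags: B1 = {1, 2, 3}
Tree: (single bag)

With just one bag of size 3, the width is 3 − 1 = 2, so tw(G) ≤ 2. On the other hand G contains the 3-clique {1, 2, 3}. A clique must lie in a single bag of any decomposition, so no decomposition can have width below 2. Combining the bounds, tw(G) = 2.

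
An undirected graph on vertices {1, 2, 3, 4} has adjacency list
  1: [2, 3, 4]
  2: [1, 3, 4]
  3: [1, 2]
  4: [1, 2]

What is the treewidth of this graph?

A width-2 tree decomposition is:
Bags: B1 = {1, 2, 3}  B2 = {1, 2, 4}
Tree: B1–B2
Every bag has size at most 3, so the width is 3 − 1 = 2 and tw(G) ≤ 2. For the lower bound, the 3 vertices {1, 2, 3} are pairwise adjacent, and any tree decomposition puts a clique entirely inside one bag — forcing width ≥ 2. Combining the bounds, tw(G) = 2.

2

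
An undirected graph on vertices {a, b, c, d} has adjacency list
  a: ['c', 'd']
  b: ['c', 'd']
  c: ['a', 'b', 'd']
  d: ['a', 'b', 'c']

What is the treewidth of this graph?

A width-2 tree decomposition is:
Bags: B1 = {b, c, d}  B2 = {a, c, d}
Tree: B1–B2
Each bag holds 3 vertices, so the decomposition has width 2, which upper-bounds the treewidth. On the other hand G contains the 3-clique {a, c, d}. A clique must lie in a single bag of any decomposition, so no decomposition can have width below 2. The upper and lower bounds meet at 2, so that is the treewidth.

2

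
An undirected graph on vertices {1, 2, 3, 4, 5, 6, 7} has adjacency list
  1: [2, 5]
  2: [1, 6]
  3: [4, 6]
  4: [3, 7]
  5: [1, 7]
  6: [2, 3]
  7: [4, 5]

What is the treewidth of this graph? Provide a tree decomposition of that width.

Treewidth 2.
One optimal decomposition is:
Bags: B1 = {3, 4, 7}  B2 = {3, 6, 7}  B3 = {2, 6, 7}  B4 = {1, 2, 7}  B5 = {1, 5, 7}
Tree: B1–B2, B2–B3, B3–B4, B4–B5

Each bag holds 3 vertices, so the decomposition has width 2, which upper-bounds the treewidth. Since 7–4–3–6–2–1–5–7 is a cycle in G, G is not acyclic. Forests are exactly the graphs of treewidth ≤ 1, so tw(G) ≥ 2. Combining the bounds, tw(G) = 2.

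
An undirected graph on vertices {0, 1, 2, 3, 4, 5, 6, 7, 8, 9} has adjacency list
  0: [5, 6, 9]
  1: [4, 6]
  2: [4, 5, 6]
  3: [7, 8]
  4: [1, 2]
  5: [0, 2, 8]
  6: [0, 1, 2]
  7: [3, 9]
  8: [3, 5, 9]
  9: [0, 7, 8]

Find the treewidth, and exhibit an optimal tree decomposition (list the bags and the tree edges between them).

Each bag holds 3 vertices, so the decomposition has width 2, which upper-bounds the treewidth. The edges 4–1–6–2–4 form a cycle, so G is not a tree and its treewidth is at least 2. Therefore the treewidth is 2.

Treewidth 2.
One such decomposition:
Bags: B1 = {1, 2, 4}  B2 = {1, 2, 6}  B3 = {2, 5, 6}  B4 = {0, 5, 6}  B5 = {0, 5, 8}  B6 = {0, 8, 9}  B7 = {3, 8, 9}  B8 = {3, 7, 9}
Tree: B1–B2, B2–B3, B3–B4, B4–B5, B5–B6, B6–B7, B7–B8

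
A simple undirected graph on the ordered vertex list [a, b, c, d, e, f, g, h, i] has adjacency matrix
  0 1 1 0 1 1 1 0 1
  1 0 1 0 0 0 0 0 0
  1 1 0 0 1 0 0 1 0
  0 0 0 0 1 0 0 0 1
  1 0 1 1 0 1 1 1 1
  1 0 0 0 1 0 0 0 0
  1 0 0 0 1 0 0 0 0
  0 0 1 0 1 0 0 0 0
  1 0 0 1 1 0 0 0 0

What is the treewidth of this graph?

2

A width-2 tree decomposition is:
Bags: B1 = {a, c, e}  B2 = {a, e, g}  B3 = {a, e, i}  B4 = {d, e, i}  B5 = {a, b, c}  B6 = {a, e, f}  B7 = {c, e, h}
Tree: B1–B2, B2–B3, B3–B4, B1–B5, B3–B6, B1–B7
Each bag holds 3 vertices, so the decomposition has width 2, which upper-bounds the treewidth. On the other hand G contains the 3-clique {d, e, i}. A clique must lie in a single bag of any decomposition, so no decomposition can have width below 2. Hence tw(G) = 2 exactly.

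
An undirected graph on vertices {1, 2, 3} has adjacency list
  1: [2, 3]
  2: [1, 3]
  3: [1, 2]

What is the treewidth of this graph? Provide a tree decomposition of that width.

A single bag containing all 3 vertices is trivially a valid decomposition of width 2. Conversely, {1, 2, 3} is a clique of size 3, and the vertices of any clique must share a bag in every tree decomposition; so some bag has ≥ 3 vertices and tw(G) ≥ 2. Combining the bounds, tw(G) = 2.

Treewidth 2.
One optimal decomposition is:
Bags: B1 = {1, 2, 3}
Tree: (single bag)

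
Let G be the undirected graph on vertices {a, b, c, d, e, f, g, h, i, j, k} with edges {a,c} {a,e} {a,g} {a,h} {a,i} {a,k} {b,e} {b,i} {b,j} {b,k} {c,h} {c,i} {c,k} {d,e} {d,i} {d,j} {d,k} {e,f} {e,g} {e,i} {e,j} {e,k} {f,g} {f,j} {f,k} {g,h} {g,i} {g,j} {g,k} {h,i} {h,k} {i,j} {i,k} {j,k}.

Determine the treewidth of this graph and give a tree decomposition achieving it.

Treewidth 4.
One such decomposition:
Bags: B1 = {e, g, i, j, k}  B2 = {a, e, g, i, k}  B3 = {e, f, g, j, k}  B4 = {d, e, i, j, k}  B5 = {a, g, h, i, k}  B6 = {a, c, h, i, k}  B7 = {b, e, i, j, k}
Tree: B1–B2, B1–B3, B1–B4, B2–B5, B5–B6, B1–B7

Every bag has size at most 5, so the width is 5 − 1 = 4 and tw(G) ≤ 4. For the lower bound, the 5 vertices {e, f, g, j, k} are pairwise adjacent, and any tree decomposition puts a clique entirely inside one bag — forcing width ≥ 4. Combining the bounds, tw(G) = 4.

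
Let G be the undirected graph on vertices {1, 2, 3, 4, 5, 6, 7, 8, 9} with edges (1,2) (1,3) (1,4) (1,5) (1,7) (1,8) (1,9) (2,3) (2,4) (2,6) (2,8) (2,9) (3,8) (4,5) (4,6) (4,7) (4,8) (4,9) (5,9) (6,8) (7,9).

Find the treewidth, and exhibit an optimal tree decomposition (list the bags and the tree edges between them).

Treewidth 3.
Bags: B1 = {1, 2, 4, 8}  B2 = {1, 2, 3, 8}  B3 = {1, 2, 4, 9}  B4 = {2, 4, 6, 8}  B5 = {1, 4, 7, 9}  B6 = {1, 4, 5, 9}
Tree: B1–B2, B1–B3, B1–B4, B3–B5, B3–B6

The largest bag has 4 vertices, giving width 3; this decomposition certifies tw(G) ≤ 3. Conversely, {1, 2, 3, 8} is a clique of size 4, and the vertices of any clique must share a bag in every tree decomposition; so some bag has ≥ 4 vertices and tw(G) ≥ 3. Hence tw(G) = 3 exactly.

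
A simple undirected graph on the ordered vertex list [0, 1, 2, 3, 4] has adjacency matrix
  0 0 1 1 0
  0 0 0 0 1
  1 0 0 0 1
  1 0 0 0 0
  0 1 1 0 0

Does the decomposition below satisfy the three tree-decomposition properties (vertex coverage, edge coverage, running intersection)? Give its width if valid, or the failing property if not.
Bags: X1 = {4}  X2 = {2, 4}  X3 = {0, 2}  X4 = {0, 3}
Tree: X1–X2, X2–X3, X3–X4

A tree decomposition must satisfy three properties: every vertex lies in some bag; for every edge, both endpoints lie together in some bag; and for every vertex, the bags containing it form a connected subtree. Here vertex 1 appears in no bag, so the decomposition is invalid.

No — vertex 1 appears in no bag.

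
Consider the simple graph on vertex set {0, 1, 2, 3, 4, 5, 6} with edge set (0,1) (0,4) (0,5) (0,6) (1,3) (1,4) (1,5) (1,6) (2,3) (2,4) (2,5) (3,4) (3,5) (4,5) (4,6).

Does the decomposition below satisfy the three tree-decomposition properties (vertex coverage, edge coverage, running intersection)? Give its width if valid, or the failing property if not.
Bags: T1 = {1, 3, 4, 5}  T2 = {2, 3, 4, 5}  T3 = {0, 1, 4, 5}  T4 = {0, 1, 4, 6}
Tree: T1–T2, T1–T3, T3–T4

Checking the three conditions: (i) the bags cover all of {0, 1, 2, 3, 4, 5, 6}; (ii) for each edge, some bag contains both endpoints; (iii) the bags containing any fixed vertex form a subtree. All hold, so the decomposition is valid with width 4 − 1 = 3.

Yes; width 3.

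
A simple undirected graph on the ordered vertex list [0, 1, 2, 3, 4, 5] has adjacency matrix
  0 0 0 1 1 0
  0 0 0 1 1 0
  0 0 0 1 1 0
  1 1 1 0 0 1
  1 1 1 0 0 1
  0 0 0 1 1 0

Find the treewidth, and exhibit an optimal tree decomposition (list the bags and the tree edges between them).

Every bag has size at most 3, so the width is 3 − 1 = 2 and tw(G) ≤ 2. Since 1–3–2–4–1 is a cycle in G, G is not acyclic. Forests are exactly the graphs of treewidth ≤ 1, so tw(G) ≥ 2. Combining the bounds, tw(G) = 2.

Treewidth 2.
One optimal decomposition is:
Bags: B1 = {1, 3, 4}  B2 = {2, 3, 4}  B3 = {3, 4, 5}  B4 = {0, 3, 4}
Tree: B1–B2, B2–B3, B3–B4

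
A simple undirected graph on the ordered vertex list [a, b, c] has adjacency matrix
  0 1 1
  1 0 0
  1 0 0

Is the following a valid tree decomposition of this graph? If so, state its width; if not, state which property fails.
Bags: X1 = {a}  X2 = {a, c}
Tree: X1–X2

No — vertex b appears in no bag.

A tree decomposition must satisfy three properties: every vertex lies in some bag; for every edge, both endpoints lie together in some bag; and for every vertex, the bags containing it form a connected subtree. Here vertex b appears in no bag, so the decomposition is invalid.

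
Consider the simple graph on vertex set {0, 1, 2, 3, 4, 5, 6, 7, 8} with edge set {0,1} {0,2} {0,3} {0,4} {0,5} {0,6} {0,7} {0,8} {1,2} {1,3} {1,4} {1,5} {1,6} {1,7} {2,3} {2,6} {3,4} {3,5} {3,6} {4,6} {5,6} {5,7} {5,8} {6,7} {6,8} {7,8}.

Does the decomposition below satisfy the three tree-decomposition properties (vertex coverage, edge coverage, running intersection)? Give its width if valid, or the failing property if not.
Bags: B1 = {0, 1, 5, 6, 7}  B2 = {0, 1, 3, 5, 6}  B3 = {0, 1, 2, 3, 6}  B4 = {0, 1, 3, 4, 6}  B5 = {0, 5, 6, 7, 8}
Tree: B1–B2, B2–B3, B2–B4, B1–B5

Every vertex of G appears in some bag (union = {0, 1, 2, 3, 4, 5, 6, 7, 8}); every edge is covered by a bag; and for each vertex v the set of bags containing v is connected in the bag tree. The decomposition is therefore valid. The largest bag has 5 vertices, so the width is 4.

Yes; width 4.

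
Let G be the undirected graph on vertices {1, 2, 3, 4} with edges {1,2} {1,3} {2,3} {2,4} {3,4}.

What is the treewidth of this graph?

2

A width-2 tree decomposition is:
Bags: B1 = {1, 2, 3}  B2 = {2, 3, 4}
Tree: B1–B2
Every bag has size at most 3, so the width is 3 − 1 = 2 and tw(G) ≤ 2. Conversely, {1, 2, 3} is a clique of size 3, and the vertices of any clique must share a bag in every tree decomposition; so some bag has ≥ 3 vertices and tw(G) ≥ 2. The upper and lower bounds meet at 2, so that is the treewidth.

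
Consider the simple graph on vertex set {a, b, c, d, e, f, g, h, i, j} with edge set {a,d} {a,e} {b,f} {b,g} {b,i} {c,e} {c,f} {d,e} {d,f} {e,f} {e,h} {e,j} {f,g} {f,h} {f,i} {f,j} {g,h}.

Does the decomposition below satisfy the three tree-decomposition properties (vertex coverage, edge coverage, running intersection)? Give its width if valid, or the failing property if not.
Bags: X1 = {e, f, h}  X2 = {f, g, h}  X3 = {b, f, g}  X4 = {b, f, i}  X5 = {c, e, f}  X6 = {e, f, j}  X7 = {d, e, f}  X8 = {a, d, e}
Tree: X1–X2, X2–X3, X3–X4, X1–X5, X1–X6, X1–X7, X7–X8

Every vertex of G appears in some bag (union = {a, b, c, d, e, f, g, h, i, j}); every edge is covered by a bag; and for each vertex v the set of bags containing v is connected in the bag tree. The decomposition is therefore valid. The largest bag has 3 vertices, so the width is 2.

Yes; width 2.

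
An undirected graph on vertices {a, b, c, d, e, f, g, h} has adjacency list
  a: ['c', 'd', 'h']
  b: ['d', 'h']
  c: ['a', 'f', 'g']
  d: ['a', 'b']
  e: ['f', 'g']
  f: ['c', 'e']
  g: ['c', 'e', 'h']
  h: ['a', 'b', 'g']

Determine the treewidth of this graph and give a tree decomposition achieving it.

Treewidth 2.
Bags: B1 = {e, f, g}  B2 = {c, f, g}  B3 = {c, g, h}  B4 = {a, c, h}  B5 = {a, b, h}  B6 = {a, b, d}
Tree: B1–B2, B2–B3, B3–B4, B4–B5, B5–B6

Each bag holds 3 vertices, so the decomposition has width 2, which upper-bounds the treewidth. For the lower bound, G contains the cycle e–f–c–g–e, so G is not a forest; only forests have treewidth ≤ 1, hence tw(G) ≥ 2. Therefore the treewidth is 2.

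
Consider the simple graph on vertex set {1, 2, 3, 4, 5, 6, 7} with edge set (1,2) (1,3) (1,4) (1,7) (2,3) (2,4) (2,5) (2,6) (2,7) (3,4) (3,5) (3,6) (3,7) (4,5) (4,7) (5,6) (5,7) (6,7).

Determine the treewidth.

A width-4 tree decomposition is:
Bags: B1 = {2, 3, 5, 6, 7}  B2 = {2, 3, 4, 5, 7}  B3 = {1, 2, 3, 4, 7}
Tree: B1–B2, B2–B3
Each bag holds 5 vertices, so the decomposition has width 4, which upper-bounds the treewidth. Conversely, {1, 2, 3, 4, 7} is a clique of size 5, and the vertices of any clique must share a bag in every tree decomposition; so some bag has ≥ 5 vertices and tw(G) ≥ 4. Therefore the treewidth is 4.

4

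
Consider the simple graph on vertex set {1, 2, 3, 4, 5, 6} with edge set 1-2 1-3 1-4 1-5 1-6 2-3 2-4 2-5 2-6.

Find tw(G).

2

A width-2 tree decomposition is:
Bags: B1 = {1, 2, 4}  B2 = {1, 2, 3}  B3 = {1, 2, 6}  B4 = {1, 2, 5}
Tree: B1–B2, B1–B3, B1–B4
The largest bag has 3 vertices, giving width 2; this decomposition certifies tw(G) ≤ 2. For the lower bound, the 3 vertices {1, 2, 3} are pairwise adjacent, and any tree decomposition puts a clique entirely inside one bag — forcing width ≥ 2. Combining the bounds, tw(G) = 2.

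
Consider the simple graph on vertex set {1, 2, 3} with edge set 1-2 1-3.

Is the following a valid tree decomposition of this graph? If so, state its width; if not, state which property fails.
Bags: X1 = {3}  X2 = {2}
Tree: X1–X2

A tree decomposition must satisfy three properties: every vertex lies in some bag; for every edge, both endpoints lie together in some bag; and for every vertex, the bags containing it form a connected subtree. Here vertex 1 appears in no bag, so the decomposition is invalid.

No — vertex 1 appears in no bag.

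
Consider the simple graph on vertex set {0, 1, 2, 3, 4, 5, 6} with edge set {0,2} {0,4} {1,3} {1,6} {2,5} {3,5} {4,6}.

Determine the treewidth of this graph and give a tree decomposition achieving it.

Treewidth 2.
One optimal decomposition is:
Bags: B1 = {0, 4, 6}  B2 = {0, 2, 6}  B3 = {2, 5, 6}  B4 = {3, 5, 6}  B5 = {1, 3, 6}
Tree: B1–B2, B2–B3, B3–B4, B4–B5

The largest bag has 3 vertices, giving width 2; this decomposition certifies tw(G) ≤ 2. Since 6–4–0–2–5–3–1–6 is a cycle in G, G is not acyclic. Forests are exactly the graphs of treewidth ≤ 1, so tw(G) ≥ 2. Therefore the treewidth is 2.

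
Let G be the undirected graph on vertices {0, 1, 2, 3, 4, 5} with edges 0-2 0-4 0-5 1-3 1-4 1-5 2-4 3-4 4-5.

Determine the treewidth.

2

A width-2 tree decomposition is:
Bags: B1 = {0, 2, 4}  B2 = {0, 4, 5}  B3 = {1, 4, 5}  B4 = {1, 3, 4}
Tree: B1–B2, B2–B3, B3–B4
The largest bag has 3 vertices, giving width 2; this decomposition certifies tw(G) ≤ 2. On the other hand G contains the 3-clique {0, 2, 4}. A clique must lie in a single bag of any decomposition, so no decomposition can have width below 2. Hence tw(G) = 2 exactly.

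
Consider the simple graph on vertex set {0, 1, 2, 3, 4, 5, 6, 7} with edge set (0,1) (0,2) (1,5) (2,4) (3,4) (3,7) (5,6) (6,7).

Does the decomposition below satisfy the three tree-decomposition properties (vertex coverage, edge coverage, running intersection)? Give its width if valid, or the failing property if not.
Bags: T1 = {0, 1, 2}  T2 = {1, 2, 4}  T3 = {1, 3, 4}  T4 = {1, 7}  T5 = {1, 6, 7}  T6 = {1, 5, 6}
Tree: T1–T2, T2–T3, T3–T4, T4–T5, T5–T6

A tree decomposition must satisfy three properties: every vertex lies in some bag; for every edge, both endpoints lie together in some bag; and for every vertex, the bags containing it form a connected subtree. Here edge (3,7) lies in no bag, so the decomposition is invalid.

No — edge (3,7) lies in no bag.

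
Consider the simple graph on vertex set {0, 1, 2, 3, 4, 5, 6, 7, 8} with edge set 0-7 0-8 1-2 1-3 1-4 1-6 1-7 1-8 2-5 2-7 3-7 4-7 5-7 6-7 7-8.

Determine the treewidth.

2

A width-2 tree decomposition is:
Bags: B1 = {1, 6, 7}  B2 = {1, 3, 7}  B3 = {1, 7, 8}  B4 = {1, 4, 7}  B5 = {1, 2, 7}  B6 = {0, 7, 8}  B7 = {2, 5, 7}
Tree: B1–B2, B2–B3, B2–B4, B1–B5, B3–B6, B5–B7
Each bag holds 3 vertices, so the decomposition has width 2, which upper-bounds the treewidth. For the lower bound, the 3 vertices {0, 7, 8} are pairwise adjacent, and any tree decomposition puts a clique entirely inside one bag — forcing width ≥ 2. Hence tw(G) = 2 exactly.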